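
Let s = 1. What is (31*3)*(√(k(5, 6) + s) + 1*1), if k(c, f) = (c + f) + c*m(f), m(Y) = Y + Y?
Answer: 93 + 558*√2 ≈ 882.13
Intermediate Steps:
m(Y) = 2*Y
k(c, f) = c + f + 2*c*f (k(c, f) = (c + f) + c*(2*f) = (c + f) + 2*c*f = c + f + 2*c*f)
(31*3)*(√(k(5, 6) + s) + 1*1) = (31*3)*(√((5 + 6 + 2*5*6) + 1) + 1*1) = 93*(√((5 + 6 + 60) + 1) + 1) = 93*(√(71 + 1) + 1) = 93*(√72 + 1) = 93*(6*√2 + 1) = 93*(1 + 6*√2) = 93 + 558*√2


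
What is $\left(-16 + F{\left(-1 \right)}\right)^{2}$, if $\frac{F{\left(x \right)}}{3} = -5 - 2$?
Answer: $1369$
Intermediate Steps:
$F{\left(x \right)} = -21$ ($F{\left(x \right)} = 3 \left(-5 - 2\right) = 3 \left(-7\right) = -21$)
$\left(-16 + F{\left(-1 \right)}\right)^{2} = \left(-16 - 21\right)^{2} = \left(-37\right)^{2} = 1369$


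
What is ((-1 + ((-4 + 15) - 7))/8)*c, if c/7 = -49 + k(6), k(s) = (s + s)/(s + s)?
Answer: -126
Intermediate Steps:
k(s) = 1 (k(s) = (2*s)/((2*s)) = (2*s)*(1/(2*s)) = 1)
c = -336 (c = 7*(-49 + 1) = 7*(-48) = -336)
((-1 + ((-4 + 15) - 7))/8)*c = ((-1 + ((-4 + 15) - 7))/8)*(-336) = ((-1 + (11 - 7))*(⅛))*(-336) = ((-1 + 4)*(⅛))*(-336) = (3*(⅛))*(-336) = (3/8)*(-336) = -126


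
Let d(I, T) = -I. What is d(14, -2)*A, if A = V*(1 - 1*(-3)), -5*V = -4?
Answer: -224/5 ≈ -44.800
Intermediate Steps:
V = ⅘ (V = -⅕*(-4) = ⅘ ≈ 0.80000)
A = 16/5 (A = 4*(1 - 1*(-3))/5 = 4*(1 + 3)/5 = (⅘)*4 = 16/5 ≈ 3.2000)
d(14, -2)*A = -1*14*(16/5) = -14*16/5 = -224/5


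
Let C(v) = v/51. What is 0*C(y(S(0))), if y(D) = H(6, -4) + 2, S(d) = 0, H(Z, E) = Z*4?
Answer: 0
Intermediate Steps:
H(Z, E) = 4*Z
y(D) = 26 (y(D) = 4*6 + 2 = 24 + 2 = 26)
C(v) = v/51 (C(v) = v*(1/51) = v/51)
0*C(y(S(0))) = 0*((1/51)*26) = 0*(26/51) = 0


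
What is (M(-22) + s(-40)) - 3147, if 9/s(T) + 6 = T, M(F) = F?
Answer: -145783/46 ≈ -3169.2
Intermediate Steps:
s(T) = 9/(-6 + T)
(M(-22) + s(-40)) - 3147 = (-22 + 9/(-6 - 40)) - 3147 = (-22 + 9/(-46)) - 3147 = (-22 + 9*(-1/46)) - 3147 = (-22 - 9/46) - 3147 = -1021/46 - 3147 = -145783/46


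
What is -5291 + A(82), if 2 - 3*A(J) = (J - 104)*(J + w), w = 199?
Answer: -9689/3 ≈ -3229.7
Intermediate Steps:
A(J) = 2/3 - (-104 + J)*(199 + J)/3 (A(J) = 2/3 - (J - 104)*(J + 199)/3 = 2/3 - (-104 + J)*(199 + J)/3)
-5291 + A(82) = -5291 + (20698/3 - 95/3*82 - 1/3*82**2) = -5291 + (20698/3 - 7790/3 - 1/3*6724) = -5291 + (20698/3 - 7790/3 - 6724/3) = -5291 + 6184/3 = -9689/3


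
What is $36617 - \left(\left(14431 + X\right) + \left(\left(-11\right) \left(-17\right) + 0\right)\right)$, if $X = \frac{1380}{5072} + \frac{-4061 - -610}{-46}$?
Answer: $\frac{639382967}{29164} \approx 21924.0$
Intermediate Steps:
$X = \frac{2195869}{29164}$ ($X = 1380 \cdot \frac{1}{5072} + \left(-4061 + 610\right) \left(- \frac{1}{46}\right) = \frac{345}{1268} - - \frac{3451}{46} = \frac{345}{1268} + \frac{3451}{46} = \frac{2195869}{29164} \approx 75.294$)
$36617 - \left(\left(14431 + X\right) + \left(\left(-11\right) \left(-17\right) + 0\right)\right) = 36617 - \left(\left(14431 + \frac{2195869}{29164}\right) + \left(\left(-11\right) \left(-17\right) + 0\right)\right) = 36617 - \left(\frac{423061553}{29164} + \left(187 + 0\right)\right) = 36617 - \left(\frac{423061553}{29164} + 187\right) = 36617 - \frac{428515221}{29164} = \frac{639382967}{29164}$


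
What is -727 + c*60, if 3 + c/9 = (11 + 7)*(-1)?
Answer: -12067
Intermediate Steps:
c = -189 (c = -27 + 9*((11 + 7)*(-1)) = -27 + 9*(18*(-1)) = -27 + 9*(-18) = -27 - 162 = -189)
-727 + c*60 = -727 - 189*60 = -727 - 11340 = -12067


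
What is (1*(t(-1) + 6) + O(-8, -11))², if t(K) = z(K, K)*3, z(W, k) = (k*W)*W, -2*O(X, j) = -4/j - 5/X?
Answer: 194481/30976 ≈ 6.2784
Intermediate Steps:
O(X, j) = 2/j + 5/(2*X) (O(X, j) = -(-4/j - 5/X)/2 = -(-5/X - 4/j)/2 = 2/j + 5/(2*X))
z(W, k) = k*W² (z(W, k) = (W*k)*W = k*W²)
t(K) = 3*K³ (t(K) = (K*K²)*3 = K³*3 = 3*K³)
(1*(t(-1) + 6) + O(-8, -11))² = (1*(3*(-1)³ + 6) + (2/(-11) + (5/2)/(-8)))² = (1*(3*(-1) + 6) + (2*(-1/11) + (5/2)*(-⅛)))² = (1*(-3 + 6) + (-2/11 - 5/16))² = (1*3 - 87/176)² = (3 - 87/176)² = (441/176)² = 194481/30976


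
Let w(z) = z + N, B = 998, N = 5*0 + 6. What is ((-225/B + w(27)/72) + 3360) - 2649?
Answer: 8517725/11976 ≈ 711.23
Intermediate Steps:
N = 6 (N = 0 + 6 = 6)
w(z) = 6 + z (w(z) = z + 6 = 6 + z)
((-225/B + w(27)/72) + 3360) - 2649 = ((-225/998 + (6 + 27)/72) + 3360) - 2649 = ((-225*1/998 + 33*(1/72)) + 3360) - 2649 = ((-225/998 + 11/24) + 3360) - 2649 = (2789/11976 + 3360) - 2649 = 40242149/11976 - 2649 = 8517725/11976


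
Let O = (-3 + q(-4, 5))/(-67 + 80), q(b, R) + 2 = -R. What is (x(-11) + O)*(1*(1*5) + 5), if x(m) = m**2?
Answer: 15630/13 ≈ 1202.3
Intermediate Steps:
q(b, R) = -2 - R
O = -10/13 (O = (-3 + (-2 - 1*5))/(-67 + 80) = (-3 + (-2 - 5))/13 = (-3 - 7)*(1/13) = -10*1/13 = -10/13 ≈ -0.76923)
(x(-11) + O)*(1*(1*5) + 5) = ((-11)**2 - 10/13)*(1*(1*5) + 5) = (121 - 10/13)*(1*5 + 5) = 1563*(5 + 5)/13 = (1563/13)*10 = 15630/13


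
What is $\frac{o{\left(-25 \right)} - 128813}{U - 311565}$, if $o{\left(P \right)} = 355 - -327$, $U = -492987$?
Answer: $\frac{128131}{804552} \approx 0.15926$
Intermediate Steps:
$o{\left(P \right)} = 682$ ($o{\left(P \right)} = 355 + 327 = 682$)
$\frac{o{\left(-25 \right)} - 128813}{U - 311565} = \frac{682 - 128813}{-492987 - 311565} = - \frac{128131}{-804552} = \left(-128131\right) \left(- \frac{1}{804552}\right) = \frac{128131}{804552}$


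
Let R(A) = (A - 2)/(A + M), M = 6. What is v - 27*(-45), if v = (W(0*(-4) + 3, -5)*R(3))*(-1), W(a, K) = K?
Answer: 10940/9 ≈ 1215.6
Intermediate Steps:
R(A) = (-2 + A)/(6 + A) (R(A) = (A - 2)/(A + 6) = (-2 + A)/(6 + A))
v = 5/9 (v = -5*(-2 + 3)/(6 + 3)*(-1) = -5/9*(-1) = 5/9 ≈ 0.55556)
v - 27*(-45) = 5/9 - 27*(-45) = 5/9 + 1215 = 10940/9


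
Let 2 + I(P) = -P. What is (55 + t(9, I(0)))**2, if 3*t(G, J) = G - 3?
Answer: 3249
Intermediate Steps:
I(P) = -2 - P
t(G, J) = -1 + G/3 (t(G, J) = (G - 3)/3 = (-3 + G)/3 = -1 + G/3)
(55 + t(9, I(0)))**2 = (55 + (-1 + (1/3)*9))**2 = (55 + (-1 + 3))**2 = (55 + 2)**2 = 57**2 = 3249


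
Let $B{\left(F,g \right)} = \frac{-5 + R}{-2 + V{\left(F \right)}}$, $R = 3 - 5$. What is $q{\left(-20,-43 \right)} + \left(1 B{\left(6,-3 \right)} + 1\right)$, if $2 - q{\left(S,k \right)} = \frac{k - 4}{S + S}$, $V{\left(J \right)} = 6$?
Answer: $\frac{3}{40} \approx 0.075$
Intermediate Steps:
$R = -2$ ($R = 3 - 5 = -2$)
$B{\left(F,g \right)} = - \frac{7}{4}$ ($B{\left(F,g \right)} = \frac{-5 - 2}{-2 + 6} = - \frac{7}{4}$)
$q{\left(S,k \right)} = 2 - \frac{-4 + k}{2 S}$ ($q{\left(S,k \right)} = 2 - \frac{k - 4}{S + S} = 2 - \frac{-4 + k}{2 S}$)
$q{\left(-20,-43 \right)} + \left(1 B{\left(6,-3 \right)} + 1\right) = \frac{4 - -43 + 4 \left(-20\right)}{2 \left(-20\right)} + \left(1 \left(- \frac{7}{4}\right) + 1\right) = \frac{1}{2} \left(- \frac{1}{20}\right) \left(4 + 43 - 80\right) + \left(- \frac{7}{4} + 1\right) = \frac{1}{2} \left(- \frac{1}{20}\right) \left(-33\right) - \frac{3}{4} = \frac{33}{40} - \frac{3}{4} = \frac{3}{40}$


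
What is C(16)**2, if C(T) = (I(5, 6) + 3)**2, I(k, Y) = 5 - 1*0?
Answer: 4096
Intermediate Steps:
I(k, Y) = 5 (I(k, Y) = 5 + 0 = 5)
C(T) = 64 (C(T) = (5 + 3)**2 = 8**2 = 64)
C(16)**2 = 64**2 = 4096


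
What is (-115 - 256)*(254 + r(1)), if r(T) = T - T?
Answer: -94234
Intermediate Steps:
r(T) = 0
(-115 - 256)*(254 + r(1)) = (-115 - 256)*(254 + 0) = -371*254 = -94234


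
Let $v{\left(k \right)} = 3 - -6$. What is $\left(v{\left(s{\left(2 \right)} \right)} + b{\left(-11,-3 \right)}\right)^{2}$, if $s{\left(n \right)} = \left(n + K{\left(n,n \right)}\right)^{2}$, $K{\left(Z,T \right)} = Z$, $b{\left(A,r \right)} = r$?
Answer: $36$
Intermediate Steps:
$s{\left(n \right)} = 4 n^{2}$ ($s{\left(n \right)} = \left(n + n\right)^{2} = \left(2 n\right)^{2} = 4 n^{2}$)
$v{\left(k \right)} = 9$ ($v{\left(k \right)} = 3 + 6 = 9$)
$\left(v{\left(s{\left(2 \right)} \right)} + b{\left(-11,-3 \right)}\right)^{2} = \left(9 - 3\right)^{2} = 6^{2} = 36$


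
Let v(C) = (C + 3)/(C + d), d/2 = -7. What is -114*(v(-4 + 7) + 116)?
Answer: -144780/11 ≈ -13162.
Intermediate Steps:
d = -14 (d = 2*(-7) = -14)
v(C) = (3 + C)/(-14 + C) (v(C) = (C + 3)/(C - 14) = (3 + C)/(-14 + C))
-114*(v(-4 + 7) + 116) = -114*((3 + (-4 + 7))/(-14 + (-4 + 7)) + 116) = -114*((3 + 3)/(-14 + 3) + 116) = -114*(6/(-11) + 116) = -114*(-1/11*6 + 116) = -114*(-6/11 + 116) = -114*1270/11 = -144780/11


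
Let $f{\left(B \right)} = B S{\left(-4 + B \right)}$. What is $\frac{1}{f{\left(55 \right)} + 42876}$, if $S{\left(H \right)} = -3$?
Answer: $\frac{1}{42711} \approx 2.3413 \cdot 10^{-5}$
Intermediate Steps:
$f{\left(B \right)} = - 3 B$ ($f{\left(B \right)} = B \left(-3\right) = - 3 B$)
$\frac{1}{f{\left(55 \right)} + 42876} = \frac{1}{\left(-3\right) 55 + 42876} = \frac{1}{-165 + 42876} = \frac{1}{42711}$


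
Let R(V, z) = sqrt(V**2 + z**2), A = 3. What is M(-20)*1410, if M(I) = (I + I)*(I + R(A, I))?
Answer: 1128000 - 56400*sqrt(409) ≈ -12619.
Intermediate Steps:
M(I) = 2*I*(I + sqrt(9 + I**2)) (M(I) = (I + I)*(I + sqrt(3**2 + I**2)) = (2*I)*(I + sqrt(9 + I**2)) = 2*I*(I + sqrt(9 + I**2)))
M(-20)*1410 = (2*(-20)*(-20 + sqrt(9 + (-20)**2)))*1410 = (2*(-20)*(-20 + sqrt(9 + 400)))*1410 = (2*(-20)*(-20 + sqrt(409)))*1410 = (800 - 40*sqrt(409))*1410 = 1128000 - 56400*sqrt(409)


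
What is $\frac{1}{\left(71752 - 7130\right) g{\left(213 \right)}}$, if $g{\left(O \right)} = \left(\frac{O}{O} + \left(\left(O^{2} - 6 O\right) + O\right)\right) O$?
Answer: $\frac{1}{609835552230} \approx 1.6398 \cdot 10^{-12}$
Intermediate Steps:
$g{\left(O \right)} = O \left(1 + O^{2} - 5 O\right)$ ($g{\left(O \right)} = \left(1 + \left(O^{2} - 5 O\right)\right) O = \left(1 + O^{2} - 5 O\right) O = O \left(1 + O^{2} - 5 O\right)$)
$\frac{1}{\left(71752 - 7130\right) g{\left(213 \right)}} = \frac{1}{\left(71752 - 7130\right) 213 \left(1 + 213^{2} - 1065\right)} = \frac{1}{64622 \cdot 213 \left(1 + 45369 - 1065\right)} = \frac{1}{64622 \cdot 213 \cdot 44305} = \frac{1}{64622 \cdot 9436965} = \frac{1}{64622} \cdot \frac{1}{9436965} = \frac{1}{609835552230}$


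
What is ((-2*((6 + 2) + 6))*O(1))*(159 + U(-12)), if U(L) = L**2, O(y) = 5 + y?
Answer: -50904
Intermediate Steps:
((-2*((6 + 2) + 6))*O(1))*(159 + U(-12)) = ((-2*((6 + 2) + 6))*(5 + 1))*(159 + (-12)**2) = (-2*(8 + 6)*6)*(159 + 144) = (-2*14*6)*303 = -28*6*303 = -168*303 = -50904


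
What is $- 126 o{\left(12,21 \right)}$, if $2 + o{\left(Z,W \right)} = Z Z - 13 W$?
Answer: $16506$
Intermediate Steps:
$o{\left(Z,W \right)} = -2 + Z^{2} - 13 W$ ($o{\left(Z,W \right)} = -2 - \left(13 W - Z Z\right) = -2 - \left(- Z^{2} + 13 W\right) = -2 + Z^{2} - 13 W$)
$- 126 o{\left(12,21 \right)} = - 126 \left(-2 + 12^{2} - 273\right) = - 126 \left(-2 + 144 - 273\right) = \left(-126\right) \left(-131\right) = 16506$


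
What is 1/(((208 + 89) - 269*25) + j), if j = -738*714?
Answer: -1/533360 ≈ -1.8749e-6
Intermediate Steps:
j = -526932
1/(((208 + 89) - 269*25) + j) = 1/(((208 + 89) - 269*25) - 526932) = 1/((297 - 6725) - 526932) = 1/(-6428 - 526932) = 1/(-533360) = -1/533360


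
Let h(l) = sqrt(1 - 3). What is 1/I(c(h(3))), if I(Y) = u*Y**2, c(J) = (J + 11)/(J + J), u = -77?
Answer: 8/(77*(11 + I*sqrt(2))**2) ≈ 0.00081721 - 0.00021366*I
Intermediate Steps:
h(l) = I*sqrt(2) (h(l) = sqrt(-2) = I*sqrt(2))
c(J) = (11 + J)/(2*J) (c(J) = (11 + J)/((2*J)) = (11 + J)*(1/(2*J)) = (11 + J)/(2*J))
I(Y) = -77*Y**2
1/I(c(h(3))) = 1/(-77*(-(11 + I*sqrt(2))**2/8)) = 1/(-(-77)*(11 + I*sqrt(2))**2/8) = 1/(77*(11 + I*sqrt(2))**2/8) = 8/(77*(11 + I*sqrt(2))**2)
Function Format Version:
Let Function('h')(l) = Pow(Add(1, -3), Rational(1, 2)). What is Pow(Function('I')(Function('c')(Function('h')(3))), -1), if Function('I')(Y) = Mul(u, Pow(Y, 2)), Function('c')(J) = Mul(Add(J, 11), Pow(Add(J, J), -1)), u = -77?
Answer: Mul(Rational(8, 77), Pow(Add(11, Mul(I, Pow(2, Rational(1, 2)))), -2)) ≈ Add(0.00081721, Mul(-0.00021366, I))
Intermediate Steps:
Function('h')(l) = Mul(I, Pow(2, Rational(1, 2))) (Function('h')(l) = Pow(-2, Rational(1, 2)) = Mul(I, Pow(2, Rational(1, 2))))
Function('c')(J) = Mul(Rational(1, 2), Pow(J, -1), Add(11, J)) (Function('c')(J) = Mul(Add(11, J), Pow(Mul(2, J), -1)) = Mul(Add(11, J), Mul(Rational(1, 2), Pow(J, -1))) = Mul(Rational(1, 2), Pow(J, -1), Add(11, J)))
Function('I')(Y) = Mul(-77, Pow(Y, 2))
Pow(Function('I')(Function('c')(Function('h')(3))), -1) = Pow(Mul(-77, Pow(Mul(Rational(1, 2), Pow(Mul(I, Pow(2, Rational(1, 2))), -1), Add(11, Mul(I, Pow(2, Rational(1, 2))))), 2)), -1) = Pow(Mul(-77, Pow(Mul(Rational(1, 2), Mul(Rational(-1, 2), I, Pow(2, Rational(1, 2))), Add(11, Mul(I, Pow(2, Rational(1, 2))))), 2)), -1) = Pow(Mul(-77, Pow(Mul(Rational(-1, 4), I, Pow(2, Rational(1, 2)), Add(11, Mul(I, Pow(2, Rational(1, 2))))), 2)), -1) = Pow(Mul(-77, Mul(Rational(-1, 8), Pow(Add(11, Mul(I, Pow(2, Rational(1, 2)))), 2))), -1) = Pow(Mul(Rational(77, 8), Pow(Add(11, Mul(I, Pow(2, Rational(1, 2)))), 2)), -1) = Mul(Rational(8, 77), Pow(Add(11, Mul(I, Pow(2, Rational(1, 2)))), -2))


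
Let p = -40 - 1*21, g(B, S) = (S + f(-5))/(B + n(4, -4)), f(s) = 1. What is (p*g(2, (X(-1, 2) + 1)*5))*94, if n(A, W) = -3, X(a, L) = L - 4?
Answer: -22936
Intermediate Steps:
X(a, L) = -4 + L
g(B, S) = (1 + S)/(-3 + B) (g(B, S) = (S + 1)/(B - 3) = (1 + S)/(-3 + B))
p = -61 (p = -40 - 21 = -61)
(p*g(2, (X(-1, 2) + 1)*5))*94 = -61*(1 + ((-4 + 2) + 1)*5)/(-3 + 2)*94 = -61*(1 + (-2 + 1)*5)/(-1)*94 = -(-61)*(1 - 1*5)*94 = -(-61)*(1 - 5)*94 = -(-61)*(-4)*94 = -61*4*94 = -244*94 = -22936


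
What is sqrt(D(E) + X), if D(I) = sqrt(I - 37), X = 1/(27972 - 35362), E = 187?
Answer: sqrt(-7390 + 273060500*sqrt(6))/7390 ≈ 3.4996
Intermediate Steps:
X = -1/7390 (X = 1/(-7390) = -1/7390 ≈ -0.00013532)
D(I) = sqrt(-37 + I)
sqrt(D(E) + X) = sqrt(sqrt(-37 + 187) - 1/7390) = sqrt(sqrt(150) - 1/7390) = sqrt(5*sqrt(6) - 1/7390) = sqrt(-1/7390 + 5*sqrt(6))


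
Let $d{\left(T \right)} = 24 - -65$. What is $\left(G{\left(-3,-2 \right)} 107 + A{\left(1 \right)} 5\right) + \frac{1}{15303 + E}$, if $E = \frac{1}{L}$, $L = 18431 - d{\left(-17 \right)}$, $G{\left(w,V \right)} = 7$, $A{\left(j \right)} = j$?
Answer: $\frac{211638489100}{280687627} \approx 754.0$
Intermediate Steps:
$d{\left(T \right)} = 89$ ($d{\left(T \right)} = 24 + 65 = 89$)
$L = 18342$ ($L = 18431 - 89 = 18342$)
$E = \frac{1}{18342} \approx 5.452 \cdot 10^{-5}$
$\left(G{\left(-3,-2 \right)} 107 + A{\left(1 \right)} 5\right) + \frac{1}{15303 + E} = \left(7 \cdot 107 + 1 \cdot 5\right) + \frac{1}{15303 + \frac{1}{18342}} = \left(749 + 5\right) + \frac{1}{\frac{280687627}{18342}} = 754 + \frac{18342}{280687627} = \frac{211638489100}{280687627}$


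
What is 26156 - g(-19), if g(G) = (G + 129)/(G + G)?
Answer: 497019/19 ≈ 26159.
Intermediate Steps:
g(G) = (129 + G)/(2*G) (g(G) = (129 + G)/((2*G)) = (129 + G)*(1/(2*G)) = (129 + G)/(2*G))
26156 - g(-19) = 26156 - (129 - 19)/(2*(-19)) = 26156 - (-1)*110/(2*19) = 26156 - 1*(-55/19) = 26156 + 55/19 = 497019/19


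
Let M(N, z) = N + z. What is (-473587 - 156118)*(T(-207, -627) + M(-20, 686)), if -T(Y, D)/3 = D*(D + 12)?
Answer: 728032806045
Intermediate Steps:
T(Y, D) = -3*D*(12 + D) (T(Y, D) = -3*D*(D + 12) = -3*D*(12 + D))
(-473587 - 156118)*(T(-207, -627) + M(-20, 686)) = (-473587 - 156118)*(-3*(-627)*(12 - 627) + (-20 + 686)) = -629705*(-3*(-627)*(-615) + 666) = -629705*(-1156815 + 666) = -629705*(-1156149) = 728032806045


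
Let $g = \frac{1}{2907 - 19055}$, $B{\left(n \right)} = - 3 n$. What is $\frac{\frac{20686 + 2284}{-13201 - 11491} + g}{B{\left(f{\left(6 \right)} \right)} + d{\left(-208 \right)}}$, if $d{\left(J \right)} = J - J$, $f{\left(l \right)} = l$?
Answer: $\frac{10304007}{199363208} \approx 0.051685$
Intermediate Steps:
$g = - \frac{1}{16148}$ ($g = \frac{1}{-16148} = - \frac{1}{16148} \approx -6.1927 \cdot 10^{-5}$)
$d{\left(J \right)} = 0$
$\frac{\frac{20686 + 2284}{-13201 - 11491} + g}{B{\left(f{\left(6 \right)} \right)} + d{\left(-208 \right)}} = \frac{\frac{20686 + 2284}{-13201 - 11491} - \frac{1}{16148}}{\left(-3\right) 6 + 0} = \frac{\frac{22970}{-24692} - \frac{1}{16148}}{-18 + 0} = \frac{22970 \left(- \frac{1}{24692}\right) - \frac{1}{16148}}{-18} = \left(- \frac{11485}{12346} - \frac{1}{16148}\right) \left(- \frac{1}{18}\right) = \left(- \frac{92736063}{99681604}\right) \left(- \frac{1}{18}\right) = \frac{10304007}{199363208}$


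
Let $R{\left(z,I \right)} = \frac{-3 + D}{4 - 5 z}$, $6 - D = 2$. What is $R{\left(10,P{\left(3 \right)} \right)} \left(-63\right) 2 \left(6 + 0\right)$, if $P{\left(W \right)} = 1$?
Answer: $\frac{378}{23} \approx 16.435$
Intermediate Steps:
$D = 4$ ($D = 6 - 2 = 4$)
$R{\left(z,I \right)} = \frac{1}{4 - 5 z}$ ($R{\left(z,I \right)} = \frac{-3 + 4}{4 - 5 z} = 1 \frac{1}{4 - 5 z} = \frac{1}{4 - 5 z}$)
$R{\left(10,P{\left(3 \right)} \right)} \left(-63\right) 2 \left(6 + 0\right) = - \frac{1}{-4 + 5 \cdot 10} \left(-63\right) 2 \left(6 + 0\right) = - \frac{1}{-4 + 50} \left(-63\right) 2 \cdot 6 = - \frac{1}{46} \left(-63\right) 12 = \left(-1\right) \frac{1}{46} \left(-63\right) 12 = \left(- \frac{1}{46}\right) \left(-63\right) 12 = \frac{63}{46} \cdot 12 = \frac{378}{23}$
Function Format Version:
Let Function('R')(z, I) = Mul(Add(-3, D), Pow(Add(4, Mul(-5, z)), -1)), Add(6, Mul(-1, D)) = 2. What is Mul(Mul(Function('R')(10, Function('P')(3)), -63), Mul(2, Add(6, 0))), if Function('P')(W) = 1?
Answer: Rational(378, 23) ≈ 16.435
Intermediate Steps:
D = 4 (D = Add(6, Mul(-1, 2)) = Add(6, -2) = 4)
Function('R')(z, I) = Pow(Add(4, Mul(-5, z)), -1) (Function('R')(z, I) = Mul(Add(-3, 4), Pow(Add(4, Mul(-5, z)), -1)) = Mul(1, Pow(Add(4, Mul(-5, z)), -1)) = Pow(Add(4, Mul(-5, z)), -1))
Mul(Mul(Function('R')(10, Function('P')(3)), -63), Mul(2, Add(6, 0))) = Mul(Mul(Mul(-1, Pow(Add(-4, Mul(5, 10)), -1)), -63), Mul(2, Add(6, 0))) = Mul(Mul(Mul(-1, Pow(Add(-4, 50), -1)), -63), Mul(2, 6)) = Mul(Mul(Mul(-1, Pow(46, -1)), -63), 12) = Mul(Mul(Mul(-1, Rational(1, 46)), -63), 12) = Mul(Mul(Rational(-1, 46), -63), 12) = Mul(Rational(63, 46), 12) = Rational(378, 23)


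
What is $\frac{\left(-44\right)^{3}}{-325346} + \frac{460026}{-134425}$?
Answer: $- \frac{69108379898}{21867318025} \approx -3.1604$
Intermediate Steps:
$\frac{\left(-44\right)^{3}}{-325346} + \frac{460026}{-134425} = \left(-85184\right) \left(- \frac{1}{325346}\right) + 460026 \left(- \frac{1}{134425}\right) = \frac{42592}{162673} - \frac{460026}{134425} = - \frac{69108379898}{21867318025}$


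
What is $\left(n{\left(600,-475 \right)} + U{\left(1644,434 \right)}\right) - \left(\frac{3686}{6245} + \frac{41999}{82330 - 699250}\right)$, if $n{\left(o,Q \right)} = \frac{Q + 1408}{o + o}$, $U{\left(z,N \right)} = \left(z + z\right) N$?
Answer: $\frac{10995447376481567}{7705330800} \approx 1.427 \cdot 10^{6}$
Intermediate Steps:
$U{\left(z,N \right)} = 2 N z$ ($U{\left(z,N \right)} = 2 z N = 2 N z$)
$n{\left(o,Q \right)} = \frac{1408 + Q}{2 o}$
$\left(n{\left(600,-475 \right)} + U{\left(1644,434 \right)}\right) - \left(\frac{3686}{6245} + \frac{41999}{82330 - 699250}\right) = \left(\frac{1408 - 475}{2 \cdot 600} + 2 \cdot 434 \cdot 1644\right) - \left(\frac{3686}{6245} + \frac{41999}{82330 - 699250}\right) = \left(\frac{1}{2} \cdot \frac{1}{600} \cdot 933 + 1426992\right) - \left(\frac{3686}{6245} + \frac{41999}{82330 - 699250}\right) = \left(\frac{311}{400} + 1426992\right) - \left(\frac{3686}{6245} + \frac{41999}{-616920}\right) = \frac{570797111}{400} - \frac{402336673}{770533080} = \frac{10995447376481567}{7705330800}$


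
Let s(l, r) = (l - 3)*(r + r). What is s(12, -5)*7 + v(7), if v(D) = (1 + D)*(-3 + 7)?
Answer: -598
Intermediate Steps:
v(D) = 4 + 4*D (v(D) = (1 + D)*4 = 4 + 4*D)
s(l, r) = 2*r*(-3 + l) (s(l, r) = (-3 + l)*(2*r) = 2*r*(-3 + l))
s(12, -5)*7 + v(7) = (2*(-5)*(-3 + 12))*7 + (4 + 4*7) = (2*(-5)*9)*7 + (4 + 28) = -90*7 + 32 = -630 + 32 = -598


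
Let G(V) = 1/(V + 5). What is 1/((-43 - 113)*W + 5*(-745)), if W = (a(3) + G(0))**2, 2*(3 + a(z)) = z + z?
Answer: -25/93281 ≈ -0.00026801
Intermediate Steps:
G(V) = 1/(5 + V)
a(z) = -3 + z (a(z) = -3 + (z + z)/2 = -3 + (2*z)/2 = -3 + z)
W = 1/25 (W = ((-3 + 3) + 1/(5 + 0))**2 = (0 + 1/5)**2 = (1/5)**2 = 1/25 ≈ 0.040000)
1/((-43 - 113)*W + 5*(-745)) = 1/((-43 - 113)*(1/25) + 5*(-745)) = 1/(-156*1/25 - 3725) = 1/(-156/25 - 3725) = 1/(-93281/25) = -25/93281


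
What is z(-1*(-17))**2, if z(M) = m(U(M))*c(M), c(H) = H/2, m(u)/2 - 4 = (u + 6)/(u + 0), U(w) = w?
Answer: 8281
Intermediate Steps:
m(u) = 8 + 2*(6 + u)/u (m(u) = 8 + 2*((u + 6)/(u + 0)) = 8 + 2*((6 + u)/u) = 8 + 2*(6 + u)/u)
c(H) = H/2 (c(H) = H*(1/2) = H/2)
z(M) = M*(10 + 12/M)/2 (z(M) = (10 + 12/M)*(M/2) = M*(10 + 12/M)/2)
z(-1*(-17))**2 = (6 + 5*(-1*(-17)))**2 = (6 + 5*17)**2 = (6 + 85)**2 = 91**2 = 8281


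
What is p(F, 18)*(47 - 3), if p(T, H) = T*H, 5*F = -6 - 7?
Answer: -10296/5 ≈ -2059.2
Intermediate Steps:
F = -13/5 (F = (-6 - 7)/5 = (1/5)*(-13) = -13/5 ≈ -2.6000)
p(T, H) = H*T
p(F, 18)*(47 - 3) = (18*(-13/5))*(47 - 3) = -234/5*44 = -10296/5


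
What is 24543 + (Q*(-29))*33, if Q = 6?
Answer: 18801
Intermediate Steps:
24543 + (Q*(-29))*33 = 24543 + (6*(-29))*33 = 24543 - 174*33 = 24543 - 5742 = 18801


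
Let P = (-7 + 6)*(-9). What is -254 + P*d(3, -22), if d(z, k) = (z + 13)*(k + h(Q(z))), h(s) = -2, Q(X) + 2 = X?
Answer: -3710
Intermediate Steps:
Q(X) = -2 + X
d(z, k) = (-2 + k)*(13 + z) (d(z, k) = (z + 13)*(k - 2) = (13 + z)*(-2 + k) = (-2 + k)*(13 + z))
P = 9 (P = -1*(-9) = 9)
-254 + P*d(3, -22) = -254 + 9*(-26 - 2*3 + 13*(-22) - 22*3) = -254 + 9*(-26 - 6 - 286 - 66) = -254 + 9*(-384) = -254 - 3456 = -3710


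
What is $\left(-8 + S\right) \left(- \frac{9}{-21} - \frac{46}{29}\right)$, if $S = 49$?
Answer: $- \frac{9635}{203} \approx -47.463$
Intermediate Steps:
$\left(-8 + S\right) \left(- \frac{9}{-21} - \frac{46}{29}\right) = \left(-8 + 49\right) \left(- \frac{9}{-21} - \frac{46}{29}\right) = 41 \left(\left(-9\right) \left(- \frac{1}{21}\right) - \frac{46}{29}\right) = 41 \left(\frac{3}{7} - \frac{46}{29}\right) = 41 \left(- \frac{235}{203}\right) = - \frac{9635}{203}$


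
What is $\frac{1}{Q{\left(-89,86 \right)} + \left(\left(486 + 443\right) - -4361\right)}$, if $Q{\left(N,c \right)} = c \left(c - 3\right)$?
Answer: $\frac{1}{12428} \approx 8.0463 \cdot 10^{-5}$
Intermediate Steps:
$Q{\left(N,c \right)} = c \left(-3 + c\right)$
$\frac{1}{Q{\left(-89,86 \right)} + \left(\left(486 + 443\right) - -4361\right)} = \frac{1}{86 \left(-3 + 86\right) + \left(\left(486 + 443\right) - -4361\right)} = \frac{1}{86 \cdot 83 + \left(929 + 4361\right)} = \frac{1}{7138 + 5290} = \frac{1}{12428}$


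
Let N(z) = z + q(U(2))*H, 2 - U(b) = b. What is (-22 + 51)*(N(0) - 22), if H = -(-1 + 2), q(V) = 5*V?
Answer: -638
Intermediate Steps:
U(b) = 2 - b
H = -1 (H = -1*1 = -1)
N(z) = z (N(z) = z + (5*(2 - 1*2))*(-1) = z + (5*(2 - 2))*(-1) = z + (5*0)*(-1) = z + 0*(-1) = z + 0 = z)
(-22 + 51)*(N(0) - 22) = (-22 + 51)*(0 - 22) = 29*(-22) = -638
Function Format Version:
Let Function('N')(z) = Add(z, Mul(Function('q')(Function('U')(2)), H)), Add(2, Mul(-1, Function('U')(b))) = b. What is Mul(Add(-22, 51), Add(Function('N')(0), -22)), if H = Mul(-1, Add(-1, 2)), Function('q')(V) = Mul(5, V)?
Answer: -638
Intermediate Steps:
Function('U')(b) = Add(2, Mul(-1, b))
H = -1 (H = Mul(-1, 1) = -1)
Function('N')(z) = z (Function('N')(z) = Add(z, Mul(Mul(5, Add(2, Mul(-1, 2))), -1)) = Add(z, Mul(Mul(5, Add(2, -2)), -1)) = Add(z, Mul(Mul(5, 0), -1)) = Add(z, Mul(0, -1)) = Add(z, 0) = z)
Mul(Add(-22, 51), Add(Function('N')(0), -22)) = Mul(Add(-22, 51), Add(0, -22)) = Mul(29, -22) = -638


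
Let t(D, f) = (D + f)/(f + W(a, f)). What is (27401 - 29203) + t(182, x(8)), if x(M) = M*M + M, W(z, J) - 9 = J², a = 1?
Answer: -9487276/5265 ≈ -1802.0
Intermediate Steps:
W(z, J) = 9 + J²
x(M) = M + M² (x(M) = M² + M = M + M²)
t(D, f) = (D + f)/(9 + f + f²) (t(D, f) = (D + f)/(f + (9 + f²)) = (D + f)/(9 + f + f²))
(27401 - 29203) + t(182, x(8)) = (27401 - 29203) + (182 + 8*(1 + 8))/(9 + 8*(1 + 8) + (8*(1 + 8))²) = -1802 + (182 + 8*9)/(9 + 8*9 + (8*9)²) = -1802 + (182 + 72)/(9 + 72 + 72²) = -1802 + 254/(9 + 72 + 5184) = -1802 + 254/5265 = -9487276/5265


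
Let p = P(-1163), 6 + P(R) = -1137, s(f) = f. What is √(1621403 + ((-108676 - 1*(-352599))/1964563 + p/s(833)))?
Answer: √88616885332724391580477/233782997 ≈ 1273.3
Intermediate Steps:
P(R) = -1143 (P(R) = -6 - 1137 = -1143)
p = -1143
√(1621403 + ((-108676 - 1*(-352599))/1964563 + p/s(833))) = √(1621403 + ((-108676 - 1*(-352599))/1964563 - 1143/833)) = √(1621403 + ((-108676 + 352599)*(1/1964563) - 1143*1/833)) = √(1621403 + (243923*(1/1964563) - 1143/833)) = √(1621403 + (243923/1964563 - 1143/833)) = √(1621403 - 2042307650/1636480979) = √(2653393126485887/1636480979) = √88616885332724391580477/233782997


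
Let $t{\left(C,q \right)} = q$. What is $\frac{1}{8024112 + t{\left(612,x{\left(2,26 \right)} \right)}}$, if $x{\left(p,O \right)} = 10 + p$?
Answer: $\frac{1}{8024124} \approx 1.2462 \cdot 10^{-7}$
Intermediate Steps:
$\frac{1}{8024112 + t{\left(612,x{\left(2,26 \right)} \right)}} = \frac{1}{8024112 + \left(10 + 2\right)} = \frac{1}{8024112 + 12} = \frac{1}{8024124}$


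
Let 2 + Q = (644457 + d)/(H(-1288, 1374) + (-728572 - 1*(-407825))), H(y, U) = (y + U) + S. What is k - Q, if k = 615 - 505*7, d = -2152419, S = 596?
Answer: -935457632/320065 ≈ -2922.7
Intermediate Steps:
H(y, U) = 596 + U + y (H(y, U) = (y + U) + 596 = (U + y) + 596 = 596 + U + y)
Q = 867832/320065 (Q = -2 + (644457 - 2152419)/((596 + 1374 - 1288) + (-728572 - 1*(-407825))) = -2 - 1507962/(682 + (-728572 + 407825)) = -2 - 1507962/(682 - 320747) = -2 - 1507962/(-320065) = -2 - 1507962*(-1/320065) = -2 + 1507962/320065 = 867832/320065 ≈ 2.7114)
k = -2920 (k = 615 - 3535 = -2920)
k - Q = -2920 - 1*867832/320065 = -2920 - 867832/320065 = -935457632/320065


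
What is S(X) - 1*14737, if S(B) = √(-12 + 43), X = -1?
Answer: -14737 + √31 ≈ -14731.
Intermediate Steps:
S(B) = √31
S(X) - 1*14737 = √31 - 1*14737 = √31 - 14737 = -14737 + √31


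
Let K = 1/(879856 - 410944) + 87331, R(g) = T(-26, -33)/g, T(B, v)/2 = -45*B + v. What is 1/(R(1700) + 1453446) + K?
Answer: 16863850825666744367/193102687764048 ≈ 87331.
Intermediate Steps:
T(B, v) = -90*B + 2*v (T(B, v) = 2*(-45*B + v) = 2*(v - 45*B) = -90*B + 2*v)
R(g) = 2274/g (R(g) = (-90*(-26) + 2*(-33))/g = (2340 - 66)/g = 2274/g)
K = 40950553873/468912 (K = 1/468912 + 87331 = 40950553873/468912 ≈ 87331.)
1/(R(1700) + 1453446) + K = 1/(2274/1700 + 1453446) + 40950553873/468912 = 1/(2274*(1/1700) + 1453446) + 40950553873/468912 = 1/(1137/850 + 1453446) + 40950553873/468912 = 1/(1235430237/850) + 40950553873/468912 = 850/1235430237 + 40950553873/468912 = 16863850825666744367/193102687764048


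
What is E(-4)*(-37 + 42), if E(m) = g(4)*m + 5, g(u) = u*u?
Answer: -295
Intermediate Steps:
g(u) = u²
E(m) = 5 + 16*m (E(m) = 4²*m + 5 = 16*m + 5 = 5 + 16*m)
E(-4)*(-37 + 42) = (5 + 16*(-4))*(-37 + 42) = (5 - 64)*5 = -59*5 = -295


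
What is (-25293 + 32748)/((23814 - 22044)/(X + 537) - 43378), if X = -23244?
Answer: -8060985/46904096 ≈ -0.17186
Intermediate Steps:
(-25293 + 32748)/((23814 - 22044)/(X + 537) - 43378) = (-25293 + 32748)/((23814 - 22044)/(-23244 + 537) - 43378) = 7455/(1770/(-22707) - 43378) = 7455/(1770*(-1/22707) - 43378) = 7455/(-590/7569 - 43378) = 7455/(-328328672/7569) = 7455*(-7569/328328672) = -8060985/46904096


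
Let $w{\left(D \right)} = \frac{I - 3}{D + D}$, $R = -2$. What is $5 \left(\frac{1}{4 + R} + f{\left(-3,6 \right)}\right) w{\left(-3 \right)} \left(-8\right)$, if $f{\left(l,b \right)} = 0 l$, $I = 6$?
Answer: $10$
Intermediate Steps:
$f{\left(l,b \right)} = 0$
$w{\left(D \right)} = \frac{3}{2 D}$ ($w{\left(D \right)} = \frac{6 - 3}{D + D} = \frac{3}{2 D}$)
$5 \left(\frac{1}{4 + R} + f{\left(-3,6 \right)}\right) w{\left(-3 \right)} \left(-8\right) = 5 \left(\frac{1}{4 - 2} + 0\right) \frac{3}{2 \left(-3\right)} \left(-8\right) = 5 \left(\frac{1}{2} + 0\right) \frac{3}{2} \left(- \frac{1}{3}\right) \left(-8\right) = 5 \left(\frac{1}{2} + 0\right) \left(- \frac{1}{2}\right) \left(-8\right) = 5 \cdot \frac{1}{2} \left(- \frac{1}{2}\right) \left(-8\right) = \frac{5}{2} \left(- \frac{1}{2}\right) \left(-8\right) = \left(- \frac{5}{4}\right) \left(-8\right) = 10$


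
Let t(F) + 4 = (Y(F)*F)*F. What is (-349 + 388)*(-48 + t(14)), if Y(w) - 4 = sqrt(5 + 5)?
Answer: 28548 + 7644*sqrt(10) ≈ 52720.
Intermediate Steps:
Y(w) = 4 + sqrt(10) (Y(w) = 4 + sqrt(5 + 5) = 4 + sqrt(10))
t(F) = -4 + F**2*(4 + sqrt(10)) (t(F) = -4 + ((4 + sqrt(10))*F)*F = -4 + (F*(4 + sqrt(10)))*F = -4 + F**2*(4 + sqrt(10)))
(-349 + 388)*(-48 + t(14)) = (-349 + 388)*(-48 + (-4 + 14**2*(4 + sqrt(10)))) = 39*(-48 + (-4 + 196*(4 + sqrt(10)))) = 39*(-48 + (-4 + (784 + 196*sqrt(10)))) = 39*(-48 + (780 + 196*sqrt(10))) = 39*(732 + 196*sqrt(10)) = 28548 + 7644*sqrt(10)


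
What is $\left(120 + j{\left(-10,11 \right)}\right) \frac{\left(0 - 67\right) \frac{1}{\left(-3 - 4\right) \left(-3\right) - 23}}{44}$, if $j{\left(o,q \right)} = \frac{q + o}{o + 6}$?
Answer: $\frac{32093}{352} \approx 91.173$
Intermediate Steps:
$j{\left(o,q \right)} = \frac{o + q}{6 + o}$
$\left(120 + j{\left(-10,11 \right)}\right) \frac{\left(0 - 67\right) \frac{1}{\left(-3 - 4\right) \left(-3\right) - 23}}{44} = \left(120 + \frac{-10 + 11}{6 - 10}\right) \frac{\left(0 - 67\right) \frac{1}{\left(-3 - 4\right) \left(-3\right) - 23}}{44} = \left(120 + \frac{1}{-4} \cdot 1\right) - \frac{67}{\left(-7\right) \left(-3\right) - 23} \cdot \frac{1}{44} = \left(120 - \frac{1}{4}\right) - \frac{67}{21 - 23} \cdot \frac{1}{44} = \left(120 - \frac{1}{4}\right) - \frac{67}{-2} \cdot \frac{1}{44} = \frac{479 \left(-67\right) \left(- \frac{1}{2}\right) \frac{1}{44}}{4} = \frac{479 \cdot \frac{67}{2} \cdot \frac{1}{44}}{4} = \frac{479}{4} \cdot \frac{67}{88} = \frac{32093}{352}$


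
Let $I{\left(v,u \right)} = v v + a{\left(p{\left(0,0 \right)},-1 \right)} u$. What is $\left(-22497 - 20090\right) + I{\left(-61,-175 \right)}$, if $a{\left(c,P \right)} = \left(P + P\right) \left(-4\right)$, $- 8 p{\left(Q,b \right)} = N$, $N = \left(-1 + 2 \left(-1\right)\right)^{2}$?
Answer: $-40266$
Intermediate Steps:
$N = 9$ ($N = \left(-1 - 2\right)^{2} = \left(-3\right)^{2} = 9$)
$p{\left(Q,b \right)} = - \frac{9}{8}$ ($p{\left(Q,b \right)} = \left(- \frac{1}{8}\right) 9 = - \frac{9}{8}$)
$a{\left(c,P \right)} = - 8 P$ ($a{\left(c,P \right)} = 2 P \left(-4\right) = - 8 P$)
$I{\left(v,u \right)} = v^{2} + 8 u$ ($I{\left(v,u \right)} = v v + \left(-8\right) \left(-1\right) u = v^{2} + 8 u$)
$\left(-22497 - 20090\right) + I{\left(-61,-175 \right)} = \left(-22497 - 20090\right) + \left(\left(-61\right)^{2} + 8 \left(-175\right)\right) = -42587 + \left(3721 - 1400\right) = -42587 + 2321 = -40266$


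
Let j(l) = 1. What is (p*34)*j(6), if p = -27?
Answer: -918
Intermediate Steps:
(p*34)*j(6) = -27*34*1 = -918*1 = -918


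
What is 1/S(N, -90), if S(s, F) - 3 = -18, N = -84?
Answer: -1/15 ≈ -0.066667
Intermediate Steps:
S(s, F) = -15 (S(s, F) = 3 - 18 = -15)
1/S(N, -90) = 1/(-15) = -1/15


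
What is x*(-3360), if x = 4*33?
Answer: -443520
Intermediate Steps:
x = 132
x*(-3360) = 132*(-3360) = -443520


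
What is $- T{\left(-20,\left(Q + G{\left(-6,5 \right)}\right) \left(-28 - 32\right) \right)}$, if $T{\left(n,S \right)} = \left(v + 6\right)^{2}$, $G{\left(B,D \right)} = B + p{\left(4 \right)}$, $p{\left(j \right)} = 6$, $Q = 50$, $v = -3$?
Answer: $-9$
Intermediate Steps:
$G{\left(B,D \right)} = 6 + B$ ($G{\left(B,D \right)} = B + 6 = 6 + B$)
$T{\left(n,S \right)} = 9$ ($T{\left(n,S \right)} = \left(-3 + 6\right)^{2} = 3^{2} = 9$)
$- T{\left(-20,\left(Q + G{\left(-6,5 \right)}\right) \left(-28 - 32\right) \right)} = \left(-1\right) 9 = -9$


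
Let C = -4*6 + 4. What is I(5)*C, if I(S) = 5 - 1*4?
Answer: -20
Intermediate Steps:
C = -20 (C = -24 + 4 = -20)
I(S) = 1 (I(S) = 5 - 4 = 1)
I(5)*C = 1*(-20) = -20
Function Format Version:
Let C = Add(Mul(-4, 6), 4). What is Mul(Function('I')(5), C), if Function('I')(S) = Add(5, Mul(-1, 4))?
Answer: -20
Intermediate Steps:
C = -20 (C = Add(-24, 4) = -20)
Function('I')(S) = 1 (Function('I')(S) = Add(5, -4) = 1)
Mul(Function('I')(5), C) = Mul(1, -20) = -20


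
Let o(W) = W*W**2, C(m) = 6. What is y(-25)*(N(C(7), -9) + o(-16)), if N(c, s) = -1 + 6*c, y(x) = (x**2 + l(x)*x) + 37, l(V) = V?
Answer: -5226507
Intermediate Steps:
o(W) = W**3
y(x) = 37 + 2*x**2 (y(x) = (x**2 + x*x) + 37 = (x**2 + x**2) + 37 = 2*x**2 + 37 = 37 + 2*x**2)
y(-25)*(N(C(7), -9) + o(-16)) = (37 + 2*(-25)**2)*((-1 + 6*6) + (-16)**3) = (37 + 2*625)*((-1 + 36) - 4096) = (37 + 1250)*(35 - 4096) = 1287*(-4061) = -5226507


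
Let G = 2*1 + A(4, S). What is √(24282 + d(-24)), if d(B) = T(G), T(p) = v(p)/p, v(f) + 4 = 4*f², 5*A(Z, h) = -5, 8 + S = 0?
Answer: 3*√2698 ≈ 155.83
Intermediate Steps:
S = -8 (S = -8 + 0 = -8)
A(Z, h) = -1 (A(Z, h) = (⅕)*(-5) = -1)
v(f) = -4 + 4*f²
G = 1 (G = 2*1 - 1 = 2 - 1 = 1)
T(p) = (-4 + 4*p²)/p
d(B) = 0 (d(B) = -4/1 + 4*1 = -4*1 + 4 = -4 + 4 = 0)
√(24282 + d(-24)) = √(24282 + 0) = √24282 = 3*√2698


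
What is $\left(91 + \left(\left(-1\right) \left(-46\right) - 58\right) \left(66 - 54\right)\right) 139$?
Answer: $-7367$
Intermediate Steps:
$\left(91 + \left(\left(-1\right) \left(-46\right) - 58\right) \left(66 - 54\right)\right) 139 = \left(91 + \left(46 - 58\right) 12\right) 139 = \left(91 - 144\right) 139 = \left(-53\right) 139 = -7367$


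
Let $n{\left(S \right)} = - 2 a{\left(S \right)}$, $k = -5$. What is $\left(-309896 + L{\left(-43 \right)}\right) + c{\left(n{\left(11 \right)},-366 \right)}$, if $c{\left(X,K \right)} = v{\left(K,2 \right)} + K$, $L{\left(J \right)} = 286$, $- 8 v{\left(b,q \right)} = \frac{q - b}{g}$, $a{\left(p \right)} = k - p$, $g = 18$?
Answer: $- \frac{2789807}{9} \approx -3.0998 \cdot 10^{5}$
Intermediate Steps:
$a{\left(p \right)} = -5 - p$
$v{\left(b,q \right)} = - \frac{q}{144} + \frac{b}{144}$ ($v{\left(b,q \right)} = - \frac{\left(q - b\right) \frac{1}{18}}{8} = - \frac{- \frac{b}{18} + \frac{q}{18}}{8} = - \frac{q}{144} + \frac{b}{144}$)
$n{\left(S \right)} = 10 + 2 S$ ($n{\left(S \right)} = - 2 \left(-5 - S\right) = 10 + 2 S$)
$c{\left(X,K \right)} = - \frac{1}{72} + \frac{145 K}{144}$ ($c{\left(X,K \right)} = \left(\left(- \frac{1}{144}\right) 2 + \frac{K}{144}\right) + K = \left(- \frac{1}{72} + \frac{K}{144}\right) + K = - \frac{1}{72} + \frac{145 K}{144}$)
$\left(-309896 + L{\left(-43 \right)}\right) + c{\left(n{\left(11 \right)},-366 \right)} = \left(-309896 + 286\right) + \left(- \frac{1}{72} + \frac{145}{144} \left(-366\right)\right) = -309610 - \frac{3317}{9} = - \frac{2789807}{9}$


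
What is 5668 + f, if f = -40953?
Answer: -35285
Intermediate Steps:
5668 + f = 5668 - 40953 = -35285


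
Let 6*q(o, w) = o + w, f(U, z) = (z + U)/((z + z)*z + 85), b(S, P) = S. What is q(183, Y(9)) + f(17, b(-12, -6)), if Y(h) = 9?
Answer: 11941/373 ≈ 32.013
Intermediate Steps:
f(U, z) = (U + z)/(85 + 2*z²) (f(U, z) = (U + z)/((2*z)*z + 85) = (U + z)/(2*z² + 85) = (U + z)/(85 + 2*z²))
q(o, w) = o/6 + w/6 (q(o, w) = (o + w)/6 = o/6 + w/6)
q(183, Y(9)) + f(17, b(-12, -6)) = ((⅙)*183 + (⅙)*9) + (17 - 12)/(85 + 2*(-12)²) = (61/2 + 3/2) + 5/(85 + 2*144) = 32 + 5/(85 + 288) = 32 + 5/373 = 11941/373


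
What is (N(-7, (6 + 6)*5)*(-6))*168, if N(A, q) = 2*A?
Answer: 14112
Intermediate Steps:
(N(-7, (6 + 6)*5)*(-6))*168 = ((2*(-7))*(-6))*168 = -14*(-6)*168 = 84*168 = 14112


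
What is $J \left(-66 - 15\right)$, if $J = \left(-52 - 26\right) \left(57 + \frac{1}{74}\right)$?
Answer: $\frac{13327821}{37} \approx 3.6021 \cdot 10^{5}$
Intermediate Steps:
$J = - \frac{164541}{37}$ ($J = - 78 \left(57 + \frac{1}{74}\right) = \left(-78\right) \frac{4219}{74} = - \frac{164541}{37} \approx -4447.1$)
$J \left(-66 - 15\right) = - \frac{164541 \left(-66 - 15\right)}{37} = \left(- \frac{164541}{37}\right) \left(-81\right) = \frac{13327821}{37}$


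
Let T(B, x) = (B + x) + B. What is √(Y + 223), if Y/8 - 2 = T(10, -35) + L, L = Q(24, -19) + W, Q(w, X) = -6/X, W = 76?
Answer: √263359/19 ≈ 27.010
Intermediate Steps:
T(B, x) = x + 2*B
L = 1450/19 (L = -6/(-19) + 76 = -6*(-1/19) + 76 = 6/19 + 76 = 1450/19 ≈ 76.316)
Y = 9624/19 (Y = 16 + 8*((-35 + 2*10) + 1450/19) = 16 + 8*((-35 + 20) + 1450/19) = 16 + 8*(-15 + 1450/19) = 16 + 8*(1165/19) = 16 + 9320/19 = 9624/19 ≈ 506.53)
√(Y + 223) = √(9624/19 + 223) = √(13861/19) = √263359/19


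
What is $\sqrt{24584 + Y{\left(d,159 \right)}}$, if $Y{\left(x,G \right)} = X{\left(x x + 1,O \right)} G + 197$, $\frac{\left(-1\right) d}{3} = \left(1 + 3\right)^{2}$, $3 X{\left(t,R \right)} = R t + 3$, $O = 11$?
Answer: $\sqrt{1368755} \approx 1169.9$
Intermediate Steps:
$X{\left(t,R \right)} = 1 + \frac{R t}{3}$ ($X{\left(t,R \right)} = \frac{R t + 3}{3} = \frac{3 + R t}{3} = 1 + \frac{R t}{3}$)
$d = -48$ ($d = - 3 \left(1 + 3\right)^{2} = - 3 \cdot 4^{2} = \left(-3\right) 16 = -48$)
$Y{\left(x,G \right)} = 197 + G \left(\frac{14}{3} + \frac{11 x^{2}}{3}\right)$ ($Y{\left(x,G \right)} = \left(1 + \frac{1}{3} \cdot 11 \left(x x + 1\right)\right) G + 197 = \left(1 + \frac{1}{3} \cdot 11 \left(x^{2} + 1\right)\right) G + 197 = \left(1 + \frac{1}{3} \cdot 11 \left(1 + x^{2}\right)\right) G + 197 = \left(1 + \left(\frac{11}{3} + \frac{11 x^{2}}{3}\right)\right) G + 197 = \left(\frac{14}{3} + \frac{11 x^{2}}{3}\right) G + 197 = G \left(\frac{14}{3} + \frac{11 x^{2}}{3}\right) + 197 = 197 + G \left(\frac{14}{3} + \frac{11 x^{2}}{3}\right)$)
$\sqrt{24584 + Y{\left(d,159 \right)}} = \sqrt{24584 + \left(197 + \frac{1}{3} \cdot 159 \left(14 + 11 \left(-48\right)^{2}\right)\right)} = \sqrt{24584 + \left(197 + \frac{1}{3} \cdot 159 \left(14 + 11 \cdot 2304\right)\right)} = \sqrt{24584 + \left(197 + \frac{1}{3} \cdot 159 \left(14 + 25344\right)\right)} = \sqrt{24584 + \left(197 + \frac{1}{3} \cdot 159 \cdot 25358\right)} = \sqrt{24584 + \left(197 + 1343974\right)} = \sqrt{24584 + 1344171} = \sqrt{1368755}$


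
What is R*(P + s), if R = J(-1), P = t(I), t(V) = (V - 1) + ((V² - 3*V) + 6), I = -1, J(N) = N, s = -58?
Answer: 50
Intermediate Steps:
t(V) = 5 + V² - 2*V (t(V) = (-1 + V) + (6 + V² - 3*V) = 5 + V² - 2*V)
P = 8 (P = 5 + (-1)² - 2*(-1) = 5 + 1 + 2 = 8)
R = -1
R*(P + s) = -(8 - 58) = -1*(-50) = 50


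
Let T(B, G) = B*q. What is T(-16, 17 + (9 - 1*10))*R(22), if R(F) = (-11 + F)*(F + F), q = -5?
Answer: 38720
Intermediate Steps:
T(B, G) = -5*B (T(B, G) = B*(-5) = -5*B)
R(F) = 2*F*(-11 + F) (R(F) = (-11 + F)*(2*F) = 2*F*(-11 + F))
T(-16, 17 + (9 - 1*10))*R(22) = (-5*(-16))*(2*22*(-11 + 22)) = 80*(2*22*11) = 80*484 = 38720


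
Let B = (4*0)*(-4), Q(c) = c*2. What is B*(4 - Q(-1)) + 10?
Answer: 10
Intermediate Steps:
Q(c) = 2*c
B = 0 (B = 0*(-4) = 0)
B*(4 - Q(-1)) + 10 = 0*(4 - 2*(-1)) + 10 = 0*(4 - 1*(-2)) + 10 = 0*(4 + 2) + 10 = 0*6 + 10 = 0 + 10 = 10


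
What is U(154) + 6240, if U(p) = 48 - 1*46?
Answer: 6242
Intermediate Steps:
U(p) = 2 (U(p) = 48 - 46 = 2)
U(154) + 6240 = 2 + 6240 = 6242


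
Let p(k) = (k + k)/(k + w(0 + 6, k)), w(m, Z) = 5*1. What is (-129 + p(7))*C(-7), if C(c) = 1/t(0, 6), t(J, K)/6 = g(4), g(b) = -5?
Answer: 767/180 ≈ 4.2611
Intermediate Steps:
t(J, K) = -30 (t(J, K) = 6*(-5) = -30)
C(c) = -1/30 (C(c) = 1/(-30) = -1/30)
w(m, Z) = 5
p(k) = 2*k/(5 + k) (p(k) = (k + k)/(k + 5) = (2*k)/(5 + k) = 2*k/(5 + k))
(-129 + p(7))*C(-7) = (-129 + 2*7/(5 + 7))*(-1/30) = (-129 + 2*7/12)*(-1/30) = (-129 + 2*7*(1/12))*(-1/30) = (-129 + 7/6)*(-1/30) = -767/6*(-1/30) = 767/180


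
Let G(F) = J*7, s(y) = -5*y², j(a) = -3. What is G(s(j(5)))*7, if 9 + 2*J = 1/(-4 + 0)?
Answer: -1813/8 ≈ -226.63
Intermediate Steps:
J = -37/8 (J = -9/2 + 1/(2*(-4 + 0)) = -9/2 + (½)/(-4) = -9/2 + (½)*(-¼) = -9/2 - ⅛ = -37/8 ≈ -4.6250)
G(F) = -259/8 (G(F) = -37/8*7 = -259/8)
G(s(j(5)))*7 = -259/8*7 = -1813/8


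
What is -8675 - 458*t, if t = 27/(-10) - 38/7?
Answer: -173324/35 ≈ -4952.1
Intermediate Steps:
t = -569/70 (t = 27*(-⅒) - 38*⅐ = -27/10 - 38/7 = -569/70 ≈ -8.1286)
-8675 - 458*t = -8675 - 458*(-569)/70 = -8675 - 1*(-130301/35) = -8675 + 130301/35 = -173324/35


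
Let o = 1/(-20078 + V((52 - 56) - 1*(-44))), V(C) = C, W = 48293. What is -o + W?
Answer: 967695135/20038 ≈ 48293.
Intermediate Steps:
o = -1/20038 (o = 1/(-20078 + ((52 - 56) - 1*(-44))) = 1/(-20078 + (-4 + 44)) = 1/(-20078 + 40) = 1/(-20038) = -1/20038 ≈ -4.9905e-5)
-o + W = -1*(-1/20038) + 48293 = 1/20038 + 48293 = 967695135/20038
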